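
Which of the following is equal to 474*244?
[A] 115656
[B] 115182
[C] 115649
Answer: A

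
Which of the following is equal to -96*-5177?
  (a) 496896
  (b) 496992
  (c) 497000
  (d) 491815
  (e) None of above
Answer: b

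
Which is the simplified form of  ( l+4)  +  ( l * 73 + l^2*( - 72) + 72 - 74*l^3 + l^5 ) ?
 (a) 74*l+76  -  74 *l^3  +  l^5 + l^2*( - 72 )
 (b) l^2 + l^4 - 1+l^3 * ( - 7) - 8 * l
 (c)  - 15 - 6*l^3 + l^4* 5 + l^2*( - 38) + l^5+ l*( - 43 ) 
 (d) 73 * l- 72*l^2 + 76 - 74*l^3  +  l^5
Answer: a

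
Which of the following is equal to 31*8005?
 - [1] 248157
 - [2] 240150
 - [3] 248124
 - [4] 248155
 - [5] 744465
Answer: 4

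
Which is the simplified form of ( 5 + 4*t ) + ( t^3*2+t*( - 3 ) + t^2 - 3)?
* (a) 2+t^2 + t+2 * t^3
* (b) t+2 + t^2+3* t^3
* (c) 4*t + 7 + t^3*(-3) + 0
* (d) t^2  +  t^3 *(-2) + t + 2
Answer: a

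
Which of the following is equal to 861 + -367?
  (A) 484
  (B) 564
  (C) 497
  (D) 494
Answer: D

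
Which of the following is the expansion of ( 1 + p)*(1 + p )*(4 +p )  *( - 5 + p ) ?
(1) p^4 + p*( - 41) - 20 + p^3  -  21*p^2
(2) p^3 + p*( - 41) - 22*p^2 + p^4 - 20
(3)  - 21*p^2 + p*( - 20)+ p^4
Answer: 1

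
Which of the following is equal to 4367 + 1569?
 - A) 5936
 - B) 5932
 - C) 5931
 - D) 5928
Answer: A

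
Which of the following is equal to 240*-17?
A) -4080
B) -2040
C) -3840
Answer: A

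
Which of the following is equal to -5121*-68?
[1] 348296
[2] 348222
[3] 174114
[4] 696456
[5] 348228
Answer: 5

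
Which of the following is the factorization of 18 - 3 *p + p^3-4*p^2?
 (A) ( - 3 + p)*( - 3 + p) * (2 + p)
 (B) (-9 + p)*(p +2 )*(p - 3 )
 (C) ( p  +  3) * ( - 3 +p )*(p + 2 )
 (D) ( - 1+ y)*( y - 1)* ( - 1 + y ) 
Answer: A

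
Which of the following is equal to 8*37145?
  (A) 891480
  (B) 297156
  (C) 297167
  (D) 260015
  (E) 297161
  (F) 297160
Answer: F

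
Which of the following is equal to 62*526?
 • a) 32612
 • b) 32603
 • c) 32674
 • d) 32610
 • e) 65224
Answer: a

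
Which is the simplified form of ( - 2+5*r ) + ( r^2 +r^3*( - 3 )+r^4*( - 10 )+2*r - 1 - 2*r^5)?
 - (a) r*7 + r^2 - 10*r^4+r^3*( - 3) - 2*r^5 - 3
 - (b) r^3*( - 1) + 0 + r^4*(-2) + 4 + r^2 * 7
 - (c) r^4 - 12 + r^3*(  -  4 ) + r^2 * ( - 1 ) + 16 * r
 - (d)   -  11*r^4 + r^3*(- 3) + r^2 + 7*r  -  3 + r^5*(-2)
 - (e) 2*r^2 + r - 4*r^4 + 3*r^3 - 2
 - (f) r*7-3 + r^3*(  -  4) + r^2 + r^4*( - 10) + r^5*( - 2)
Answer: a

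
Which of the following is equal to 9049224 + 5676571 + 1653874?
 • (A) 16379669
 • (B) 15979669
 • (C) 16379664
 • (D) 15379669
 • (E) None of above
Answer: A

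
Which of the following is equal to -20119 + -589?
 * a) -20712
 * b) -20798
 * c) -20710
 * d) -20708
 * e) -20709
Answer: d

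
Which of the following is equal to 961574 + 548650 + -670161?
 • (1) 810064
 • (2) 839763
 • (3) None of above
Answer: 3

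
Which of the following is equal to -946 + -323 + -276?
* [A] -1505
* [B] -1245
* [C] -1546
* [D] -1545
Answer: D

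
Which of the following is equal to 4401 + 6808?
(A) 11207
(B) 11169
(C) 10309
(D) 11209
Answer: D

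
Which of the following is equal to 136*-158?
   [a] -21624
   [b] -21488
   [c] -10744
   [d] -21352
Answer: b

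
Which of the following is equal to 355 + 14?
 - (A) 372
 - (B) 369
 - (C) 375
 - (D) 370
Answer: B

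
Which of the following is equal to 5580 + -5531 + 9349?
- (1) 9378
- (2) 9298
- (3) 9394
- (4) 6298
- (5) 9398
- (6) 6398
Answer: 5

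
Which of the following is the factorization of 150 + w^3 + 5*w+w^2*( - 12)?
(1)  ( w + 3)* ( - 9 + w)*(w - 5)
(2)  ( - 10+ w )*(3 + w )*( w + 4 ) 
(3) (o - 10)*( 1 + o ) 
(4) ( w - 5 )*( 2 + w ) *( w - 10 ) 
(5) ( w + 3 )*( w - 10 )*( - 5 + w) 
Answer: 5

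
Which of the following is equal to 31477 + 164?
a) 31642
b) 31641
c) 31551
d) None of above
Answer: b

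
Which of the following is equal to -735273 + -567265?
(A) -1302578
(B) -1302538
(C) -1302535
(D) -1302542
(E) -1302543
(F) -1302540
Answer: B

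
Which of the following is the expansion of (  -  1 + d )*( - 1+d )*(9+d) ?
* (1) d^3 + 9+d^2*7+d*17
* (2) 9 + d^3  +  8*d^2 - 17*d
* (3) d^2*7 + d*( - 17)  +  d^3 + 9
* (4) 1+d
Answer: 3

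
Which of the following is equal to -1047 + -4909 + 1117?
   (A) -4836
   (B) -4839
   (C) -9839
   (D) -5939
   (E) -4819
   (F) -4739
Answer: B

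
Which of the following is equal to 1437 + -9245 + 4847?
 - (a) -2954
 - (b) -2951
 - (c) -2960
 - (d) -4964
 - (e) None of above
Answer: e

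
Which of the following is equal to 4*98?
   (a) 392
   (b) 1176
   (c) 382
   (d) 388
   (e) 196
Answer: a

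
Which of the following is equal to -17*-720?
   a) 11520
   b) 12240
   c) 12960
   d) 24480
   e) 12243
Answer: b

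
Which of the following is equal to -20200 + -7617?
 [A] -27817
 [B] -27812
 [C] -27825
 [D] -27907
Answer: A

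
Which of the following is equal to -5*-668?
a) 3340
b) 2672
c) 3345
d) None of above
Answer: a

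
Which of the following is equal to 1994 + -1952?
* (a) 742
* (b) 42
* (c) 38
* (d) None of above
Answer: b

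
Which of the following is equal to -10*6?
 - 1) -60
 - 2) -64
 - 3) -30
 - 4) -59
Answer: 1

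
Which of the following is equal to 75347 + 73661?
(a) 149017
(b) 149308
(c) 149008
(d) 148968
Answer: c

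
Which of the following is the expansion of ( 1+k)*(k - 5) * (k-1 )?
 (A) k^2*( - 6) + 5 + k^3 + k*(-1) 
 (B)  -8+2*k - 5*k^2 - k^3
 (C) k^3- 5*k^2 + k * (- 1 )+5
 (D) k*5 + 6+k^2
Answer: C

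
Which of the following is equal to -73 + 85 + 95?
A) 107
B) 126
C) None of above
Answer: A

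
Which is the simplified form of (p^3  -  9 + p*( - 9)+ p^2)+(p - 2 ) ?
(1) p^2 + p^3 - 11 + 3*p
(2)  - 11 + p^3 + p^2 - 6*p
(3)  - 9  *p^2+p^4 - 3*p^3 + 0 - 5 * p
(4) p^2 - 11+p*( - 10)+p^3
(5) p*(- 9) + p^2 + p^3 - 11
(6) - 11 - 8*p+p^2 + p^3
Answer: 6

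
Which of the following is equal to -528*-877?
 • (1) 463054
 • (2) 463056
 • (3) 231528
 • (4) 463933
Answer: 2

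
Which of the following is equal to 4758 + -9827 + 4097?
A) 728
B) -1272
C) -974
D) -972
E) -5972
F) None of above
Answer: D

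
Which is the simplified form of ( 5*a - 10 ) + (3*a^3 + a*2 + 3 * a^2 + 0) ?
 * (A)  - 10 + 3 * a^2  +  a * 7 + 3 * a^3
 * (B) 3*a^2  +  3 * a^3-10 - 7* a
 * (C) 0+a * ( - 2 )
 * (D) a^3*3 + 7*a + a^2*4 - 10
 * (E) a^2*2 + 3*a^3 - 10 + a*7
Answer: A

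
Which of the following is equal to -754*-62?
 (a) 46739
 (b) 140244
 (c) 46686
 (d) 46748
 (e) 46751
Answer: d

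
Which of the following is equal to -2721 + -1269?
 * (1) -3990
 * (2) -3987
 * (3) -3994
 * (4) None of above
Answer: 1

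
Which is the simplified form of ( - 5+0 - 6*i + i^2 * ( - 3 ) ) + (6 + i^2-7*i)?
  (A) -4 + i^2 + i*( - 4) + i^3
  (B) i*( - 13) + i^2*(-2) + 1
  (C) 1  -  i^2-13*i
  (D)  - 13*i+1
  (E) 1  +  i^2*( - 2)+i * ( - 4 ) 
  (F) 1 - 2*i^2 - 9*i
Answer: B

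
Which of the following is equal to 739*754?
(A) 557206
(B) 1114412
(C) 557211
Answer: A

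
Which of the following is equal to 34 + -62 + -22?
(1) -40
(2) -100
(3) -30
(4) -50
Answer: 4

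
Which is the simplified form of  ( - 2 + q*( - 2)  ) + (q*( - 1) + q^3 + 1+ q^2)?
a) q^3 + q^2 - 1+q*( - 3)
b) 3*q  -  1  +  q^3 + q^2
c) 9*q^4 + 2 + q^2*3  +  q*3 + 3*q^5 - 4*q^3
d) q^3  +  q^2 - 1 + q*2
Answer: a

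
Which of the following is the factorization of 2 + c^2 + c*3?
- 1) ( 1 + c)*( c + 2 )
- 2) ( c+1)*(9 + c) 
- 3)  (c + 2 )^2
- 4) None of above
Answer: 1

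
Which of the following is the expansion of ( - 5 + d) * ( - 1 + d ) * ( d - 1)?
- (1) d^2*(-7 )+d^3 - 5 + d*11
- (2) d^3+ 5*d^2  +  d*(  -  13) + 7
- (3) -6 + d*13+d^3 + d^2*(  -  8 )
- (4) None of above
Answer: 1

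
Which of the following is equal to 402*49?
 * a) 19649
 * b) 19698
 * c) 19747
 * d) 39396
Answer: b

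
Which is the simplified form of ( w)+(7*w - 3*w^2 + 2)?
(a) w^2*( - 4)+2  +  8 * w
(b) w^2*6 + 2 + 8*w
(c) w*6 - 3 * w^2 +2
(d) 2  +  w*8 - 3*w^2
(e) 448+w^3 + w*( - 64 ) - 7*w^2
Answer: d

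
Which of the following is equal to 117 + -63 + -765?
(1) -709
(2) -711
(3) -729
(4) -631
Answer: 2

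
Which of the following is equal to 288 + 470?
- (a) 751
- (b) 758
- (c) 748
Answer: b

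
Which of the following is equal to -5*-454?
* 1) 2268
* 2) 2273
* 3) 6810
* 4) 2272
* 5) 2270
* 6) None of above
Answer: 5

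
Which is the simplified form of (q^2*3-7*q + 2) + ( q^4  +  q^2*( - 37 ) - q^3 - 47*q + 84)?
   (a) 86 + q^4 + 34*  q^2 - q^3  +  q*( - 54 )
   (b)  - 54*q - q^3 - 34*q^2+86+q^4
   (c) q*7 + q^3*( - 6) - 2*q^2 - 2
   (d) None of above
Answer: b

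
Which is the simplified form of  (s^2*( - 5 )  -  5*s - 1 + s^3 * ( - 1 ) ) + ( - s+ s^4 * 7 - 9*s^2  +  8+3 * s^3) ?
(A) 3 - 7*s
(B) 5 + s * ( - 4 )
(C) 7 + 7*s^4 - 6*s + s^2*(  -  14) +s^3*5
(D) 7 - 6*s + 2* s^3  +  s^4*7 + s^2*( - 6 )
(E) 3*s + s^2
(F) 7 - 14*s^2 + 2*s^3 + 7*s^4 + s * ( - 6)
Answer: F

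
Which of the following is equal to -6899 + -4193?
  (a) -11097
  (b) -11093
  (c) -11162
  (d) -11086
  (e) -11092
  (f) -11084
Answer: e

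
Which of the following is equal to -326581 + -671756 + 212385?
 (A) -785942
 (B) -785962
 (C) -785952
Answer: C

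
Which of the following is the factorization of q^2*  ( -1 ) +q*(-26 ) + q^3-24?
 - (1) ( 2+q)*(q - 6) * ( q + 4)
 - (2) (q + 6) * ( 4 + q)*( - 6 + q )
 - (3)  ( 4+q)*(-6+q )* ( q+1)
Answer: 3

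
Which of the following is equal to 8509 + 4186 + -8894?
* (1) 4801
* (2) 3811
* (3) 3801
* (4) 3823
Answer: 3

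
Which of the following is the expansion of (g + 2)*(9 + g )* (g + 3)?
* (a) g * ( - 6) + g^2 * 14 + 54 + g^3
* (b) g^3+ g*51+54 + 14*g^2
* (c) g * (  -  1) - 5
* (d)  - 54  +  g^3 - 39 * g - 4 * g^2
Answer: b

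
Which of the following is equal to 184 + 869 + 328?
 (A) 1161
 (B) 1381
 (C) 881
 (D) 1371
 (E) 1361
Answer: B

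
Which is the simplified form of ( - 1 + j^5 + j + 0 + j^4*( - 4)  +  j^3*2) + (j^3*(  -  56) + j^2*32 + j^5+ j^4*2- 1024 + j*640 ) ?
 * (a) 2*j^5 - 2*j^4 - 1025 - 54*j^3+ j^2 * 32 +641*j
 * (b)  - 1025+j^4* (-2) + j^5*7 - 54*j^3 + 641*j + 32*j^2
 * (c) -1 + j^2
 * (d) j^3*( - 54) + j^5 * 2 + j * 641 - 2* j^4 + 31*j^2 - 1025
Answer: a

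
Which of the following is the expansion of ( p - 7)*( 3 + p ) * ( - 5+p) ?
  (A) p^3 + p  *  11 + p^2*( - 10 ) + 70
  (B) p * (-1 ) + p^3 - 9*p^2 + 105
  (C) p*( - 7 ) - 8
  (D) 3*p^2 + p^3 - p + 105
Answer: B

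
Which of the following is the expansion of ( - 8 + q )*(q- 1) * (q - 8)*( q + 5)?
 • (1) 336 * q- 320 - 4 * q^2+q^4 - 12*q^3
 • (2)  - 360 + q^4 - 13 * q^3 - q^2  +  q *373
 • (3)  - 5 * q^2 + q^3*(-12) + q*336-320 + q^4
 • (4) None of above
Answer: 3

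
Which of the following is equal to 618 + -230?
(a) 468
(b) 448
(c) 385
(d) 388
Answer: d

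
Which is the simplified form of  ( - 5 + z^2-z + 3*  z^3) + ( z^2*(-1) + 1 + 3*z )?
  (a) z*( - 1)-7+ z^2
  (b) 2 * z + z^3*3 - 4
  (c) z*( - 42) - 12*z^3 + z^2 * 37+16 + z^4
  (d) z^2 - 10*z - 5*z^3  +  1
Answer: b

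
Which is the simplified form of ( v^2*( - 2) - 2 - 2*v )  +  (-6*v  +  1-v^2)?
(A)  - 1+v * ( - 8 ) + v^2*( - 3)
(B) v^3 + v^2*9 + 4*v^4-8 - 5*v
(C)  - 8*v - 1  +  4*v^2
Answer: A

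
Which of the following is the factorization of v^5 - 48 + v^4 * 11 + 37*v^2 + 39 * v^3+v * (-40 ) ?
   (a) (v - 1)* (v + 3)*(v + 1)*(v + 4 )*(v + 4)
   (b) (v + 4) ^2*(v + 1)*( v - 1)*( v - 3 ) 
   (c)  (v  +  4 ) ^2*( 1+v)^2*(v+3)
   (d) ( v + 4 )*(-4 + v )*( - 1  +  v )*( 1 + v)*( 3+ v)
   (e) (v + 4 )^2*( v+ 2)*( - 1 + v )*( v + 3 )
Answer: a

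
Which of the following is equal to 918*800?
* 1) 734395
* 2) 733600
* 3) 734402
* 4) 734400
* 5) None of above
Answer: 4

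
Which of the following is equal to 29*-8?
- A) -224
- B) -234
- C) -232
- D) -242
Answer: C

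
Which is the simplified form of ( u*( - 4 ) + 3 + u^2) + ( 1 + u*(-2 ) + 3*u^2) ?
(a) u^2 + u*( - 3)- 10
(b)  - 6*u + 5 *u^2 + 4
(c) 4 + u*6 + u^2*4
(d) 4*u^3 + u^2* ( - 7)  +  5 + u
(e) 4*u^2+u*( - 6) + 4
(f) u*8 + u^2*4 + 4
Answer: e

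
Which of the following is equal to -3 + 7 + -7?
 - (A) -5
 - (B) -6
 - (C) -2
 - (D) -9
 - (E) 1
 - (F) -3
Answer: F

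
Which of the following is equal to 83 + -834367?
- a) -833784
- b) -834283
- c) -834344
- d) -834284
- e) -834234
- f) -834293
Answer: d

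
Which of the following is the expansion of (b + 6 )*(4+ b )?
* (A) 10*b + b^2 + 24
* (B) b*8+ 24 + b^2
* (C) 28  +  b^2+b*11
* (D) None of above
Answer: A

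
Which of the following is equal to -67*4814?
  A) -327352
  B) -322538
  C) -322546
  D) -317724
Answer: B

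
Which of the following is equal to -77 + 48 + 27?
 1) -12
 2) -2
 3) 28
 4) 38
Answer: 2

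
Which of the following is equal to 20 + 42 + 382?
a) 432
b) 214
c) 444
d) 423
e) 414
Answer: c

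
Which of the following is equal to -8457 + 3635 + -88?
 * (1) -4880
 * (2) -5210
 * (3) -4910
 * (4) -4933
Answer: 3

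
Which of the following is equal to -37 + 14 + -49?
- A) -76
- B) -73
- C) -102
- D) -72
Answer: D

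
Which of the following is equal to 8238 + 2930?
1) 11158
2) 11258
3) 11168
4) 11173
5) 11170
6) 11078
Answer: 3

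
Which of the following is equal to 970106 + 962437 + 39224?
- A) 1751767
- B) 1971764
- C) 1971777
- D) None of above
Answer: D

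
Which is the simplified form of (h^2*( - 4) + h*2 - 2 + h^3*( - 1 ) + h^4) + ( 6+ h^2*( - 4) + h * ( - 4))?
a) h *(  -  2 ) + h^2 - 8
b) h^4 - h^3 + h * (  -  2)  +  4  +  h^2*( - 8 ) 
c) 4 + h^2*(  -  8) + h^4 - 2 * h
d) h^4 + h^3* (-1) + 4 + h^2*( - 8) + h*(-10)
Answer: b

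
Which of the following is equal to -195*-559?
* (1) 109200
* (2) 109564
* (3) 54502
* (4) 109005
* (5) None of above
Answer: 4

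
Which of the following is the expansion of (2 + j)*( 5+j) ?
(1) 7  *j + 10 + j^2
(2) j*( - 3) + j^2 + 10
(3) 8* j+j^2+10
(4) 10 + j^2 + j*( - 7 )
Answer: 1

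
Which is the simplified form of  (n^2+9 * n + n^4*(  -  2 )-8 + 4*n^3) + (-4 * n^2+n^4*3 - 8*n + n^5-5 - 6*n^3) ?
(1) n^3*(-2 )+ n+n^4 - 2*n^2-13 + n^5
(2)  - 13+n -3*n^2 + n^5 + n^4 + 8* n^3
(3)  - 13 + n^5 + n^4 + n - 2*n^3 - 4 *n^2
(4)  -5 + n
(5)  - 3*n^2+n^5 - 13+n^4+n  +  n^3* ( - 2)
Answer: 5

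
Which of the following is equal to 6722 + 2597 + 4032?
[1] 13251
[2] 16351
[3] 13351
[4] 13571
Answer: 3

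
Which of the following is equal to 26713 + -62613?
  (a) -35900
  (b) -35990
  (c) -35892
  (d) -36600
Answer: a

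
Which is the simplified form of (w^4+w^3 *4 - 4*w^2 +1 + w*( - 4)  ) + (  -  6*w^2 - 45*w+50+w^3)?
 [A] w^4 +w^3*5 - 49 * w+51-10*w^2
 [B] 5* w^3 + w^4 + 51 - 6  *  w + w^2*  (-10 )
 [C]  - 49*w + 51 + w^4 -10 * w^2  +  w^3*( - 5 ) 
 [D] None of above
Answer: A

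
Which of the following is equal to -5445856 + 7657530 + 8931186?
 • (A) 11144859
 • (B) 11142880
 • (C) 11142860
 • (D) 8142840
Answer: C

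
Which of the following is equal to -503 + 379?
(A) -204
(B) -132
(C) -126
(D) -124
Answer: D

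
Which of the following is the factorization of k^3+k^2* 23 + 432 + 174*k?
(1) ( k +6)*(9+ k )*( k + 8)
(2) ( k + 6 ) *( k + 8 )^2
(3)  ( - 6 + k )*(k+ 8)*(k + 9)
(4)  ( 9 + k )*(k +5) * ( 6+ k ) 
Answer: 1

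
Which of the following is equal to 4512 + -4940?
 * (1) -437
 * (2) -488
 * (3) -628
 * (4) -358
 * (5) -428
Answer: 5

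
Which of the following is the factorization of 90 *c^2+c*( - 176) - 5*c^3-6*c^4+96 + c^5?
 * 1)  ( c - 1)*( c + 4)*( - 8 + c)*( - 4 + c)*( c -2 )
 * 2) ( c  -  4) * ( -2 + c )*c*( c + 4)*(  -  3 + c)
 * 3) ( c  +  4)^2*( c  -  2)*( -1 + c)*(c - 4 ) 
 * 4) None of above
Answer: 4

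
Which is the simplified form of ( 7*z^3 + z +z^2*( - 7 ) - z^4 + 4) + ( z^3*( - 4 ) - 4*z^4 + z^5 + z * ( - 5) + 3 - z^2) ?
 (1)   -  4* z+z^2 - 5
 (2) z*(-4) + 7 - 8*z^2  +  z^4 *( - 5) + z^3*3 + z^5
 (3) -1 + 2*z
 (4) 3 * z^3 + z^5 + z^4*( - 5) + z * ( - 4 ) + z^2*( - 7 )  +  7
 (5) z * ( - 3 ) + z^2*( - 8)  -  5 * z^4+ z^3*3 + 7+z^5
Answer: 2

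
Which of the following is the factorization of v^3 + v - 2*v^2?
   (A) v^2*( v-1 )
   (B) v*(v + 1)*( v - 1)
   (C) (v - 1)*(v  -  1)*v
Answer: C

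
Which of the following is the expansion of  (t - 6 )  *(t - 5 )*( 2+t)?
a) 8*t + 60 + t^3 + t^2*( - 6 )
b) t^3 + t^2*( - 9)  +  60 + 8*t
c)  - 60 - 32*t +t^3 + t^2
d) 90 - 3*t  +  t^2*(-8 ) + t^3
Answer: b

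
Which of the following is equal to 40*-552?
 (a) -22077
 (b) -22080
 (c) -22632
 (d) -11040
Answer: b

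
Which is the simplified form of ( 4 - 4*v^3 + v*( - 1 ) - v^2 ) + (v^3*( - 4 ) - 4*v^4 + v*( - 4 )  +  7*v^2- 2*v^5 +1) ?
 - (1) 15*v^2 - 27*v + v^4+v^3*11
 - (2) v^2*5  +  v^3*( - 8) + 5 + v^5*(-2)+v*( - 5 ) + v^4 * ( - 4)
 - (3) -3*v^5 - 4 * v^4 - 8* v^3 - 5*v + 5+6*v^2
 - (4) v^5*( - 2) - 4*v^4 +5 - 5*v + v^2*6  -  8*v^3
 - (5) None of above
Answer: 4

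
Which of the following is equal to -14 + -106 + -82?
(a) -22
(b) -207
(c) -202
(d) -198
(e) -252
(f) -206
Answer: c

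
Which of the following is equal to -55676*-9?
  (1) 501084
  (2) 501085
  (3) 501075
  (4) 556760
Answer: 1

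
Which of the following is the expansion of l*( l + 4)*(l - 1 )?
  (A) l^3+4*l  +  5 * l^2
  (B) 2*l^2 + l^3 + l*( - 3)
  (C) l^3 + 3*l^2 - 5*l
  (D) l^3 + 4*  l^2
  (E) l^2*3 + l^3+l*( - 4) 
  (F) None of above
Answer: E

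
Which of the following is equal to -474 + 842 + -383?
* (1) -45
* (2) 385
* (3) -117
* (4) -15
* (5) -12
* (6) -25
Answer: 4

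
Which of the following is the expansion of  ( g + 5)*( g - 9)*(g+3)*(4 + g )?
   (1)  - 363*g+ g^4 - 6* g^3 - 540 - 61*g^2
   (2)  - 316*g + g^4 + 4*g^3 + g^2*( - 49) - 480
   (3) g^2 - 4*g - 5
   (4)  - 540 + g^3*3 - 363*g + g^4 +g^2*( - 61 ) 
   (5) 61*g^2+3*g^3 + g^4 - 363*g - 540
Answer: 4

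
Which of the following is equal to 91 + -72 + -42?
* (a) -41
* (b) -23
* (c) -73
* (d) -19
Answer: b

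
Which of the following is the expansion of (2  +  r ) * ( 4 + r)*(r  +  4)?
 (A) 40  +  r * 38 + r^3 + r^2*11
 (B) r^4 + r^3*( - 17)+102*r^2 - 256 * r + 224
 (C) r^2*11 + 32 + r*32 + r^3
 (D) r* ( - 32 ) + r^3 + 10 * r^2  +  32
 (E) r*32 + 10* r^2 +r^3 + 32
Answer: E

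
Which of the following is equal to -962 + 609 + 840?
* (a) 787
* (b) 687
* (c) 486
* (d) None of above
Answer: d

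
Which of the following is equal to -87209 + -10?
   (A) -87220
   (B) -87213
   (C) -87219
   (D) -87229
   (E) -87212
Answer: C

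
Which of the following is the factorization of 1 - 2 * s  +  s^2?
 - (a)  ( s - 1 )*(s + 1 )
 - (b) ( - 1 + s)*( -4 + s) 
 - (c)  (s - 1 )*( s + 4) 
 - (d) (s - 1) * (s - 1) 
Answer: d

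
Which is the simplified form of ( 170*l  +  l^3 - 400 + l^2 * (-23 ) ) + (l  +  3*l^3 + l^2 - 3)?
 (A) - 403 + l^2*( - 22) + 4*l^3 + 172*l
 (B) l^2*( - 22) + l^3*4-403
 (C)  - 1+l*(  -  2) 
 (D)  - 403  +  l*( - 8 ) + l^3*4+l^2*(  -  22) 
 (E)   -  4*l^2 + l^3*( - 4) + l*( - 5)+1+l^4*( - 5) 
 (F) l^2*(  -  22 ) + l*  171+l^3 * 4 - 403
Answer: F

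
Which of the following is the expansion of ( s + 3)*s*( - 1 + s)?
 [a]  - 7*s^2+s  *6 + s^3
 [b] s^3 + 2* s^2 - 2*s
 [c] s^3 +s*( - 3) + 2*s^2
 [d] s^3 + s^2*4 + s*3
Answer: c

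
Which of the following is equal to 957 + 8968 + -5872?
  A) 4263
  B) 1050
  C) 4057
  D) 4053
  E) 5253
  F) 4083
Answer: D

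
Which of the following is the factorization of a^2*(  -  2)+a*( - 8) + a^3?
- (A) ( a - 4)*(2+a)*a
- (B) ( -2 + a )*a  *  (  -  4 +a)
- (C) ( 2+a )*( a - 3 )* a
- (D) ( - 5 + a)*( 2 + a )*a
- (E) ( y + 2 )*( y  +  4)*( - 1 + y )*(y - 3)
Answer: A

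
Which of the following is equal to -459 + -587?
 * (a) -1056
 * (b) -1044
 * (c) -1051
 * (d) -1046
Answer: d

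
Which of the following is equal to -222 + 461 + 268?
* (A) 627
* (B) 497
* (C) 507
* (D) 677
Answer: C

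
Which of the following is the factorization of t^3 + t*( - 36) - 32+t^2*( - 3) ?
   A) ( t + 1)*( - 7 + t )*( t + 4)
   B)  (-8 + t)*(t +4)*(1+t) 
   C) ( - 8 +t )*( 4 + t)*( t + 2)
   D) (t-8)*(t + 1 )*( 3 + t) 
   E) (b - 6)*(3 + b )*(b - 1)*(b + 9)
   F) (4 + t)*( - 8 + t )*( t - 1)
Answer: B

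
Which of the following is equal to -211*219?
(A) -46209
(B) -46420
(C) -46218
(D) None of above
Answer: A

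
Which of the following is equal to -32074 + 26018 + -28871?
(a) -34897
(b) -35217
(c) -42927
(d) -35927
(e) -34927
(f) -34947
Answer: e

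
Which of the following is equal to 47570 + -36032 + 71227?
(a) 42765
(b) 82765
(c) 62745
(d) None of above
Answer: b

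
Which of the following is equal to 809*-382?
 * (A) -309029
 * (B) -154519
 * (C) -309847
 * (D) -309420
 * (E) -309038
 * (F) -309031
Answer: E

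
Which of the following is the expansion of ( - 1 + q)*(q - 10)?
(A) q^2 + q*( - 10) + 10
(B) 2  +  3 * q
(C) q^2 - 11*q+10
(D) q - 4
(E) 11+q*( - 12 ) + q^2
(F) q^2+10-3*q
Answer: C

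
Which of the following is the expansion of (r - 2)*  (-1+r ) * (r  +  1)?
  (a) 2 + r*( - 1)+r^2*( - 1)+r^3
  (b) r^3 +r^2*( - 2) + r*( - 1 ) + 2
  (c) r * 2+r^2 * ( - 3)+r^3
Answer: b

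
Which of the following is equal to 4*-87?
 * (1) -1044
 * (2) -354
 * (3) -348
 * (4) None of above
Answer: 3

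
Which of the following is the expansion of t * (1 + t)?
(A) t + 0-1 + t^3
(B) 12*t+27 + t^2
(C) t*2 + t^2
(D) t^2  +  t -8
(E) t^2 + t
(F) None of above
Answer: E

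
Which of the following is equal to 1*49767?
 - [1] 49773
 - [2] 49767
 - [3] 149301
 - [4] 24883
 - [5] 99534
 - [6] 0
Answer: 2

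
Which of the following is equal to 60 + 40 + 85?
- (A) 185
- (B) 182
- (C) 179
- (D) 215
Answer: A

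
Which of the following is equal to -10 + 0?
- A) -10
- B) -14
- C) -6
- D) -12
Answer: A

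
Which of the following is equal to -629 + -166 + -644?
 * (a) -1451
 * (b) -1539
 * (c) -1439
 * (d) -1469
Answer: c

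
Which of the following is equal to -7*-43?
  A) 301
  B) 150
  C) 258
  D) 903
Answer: A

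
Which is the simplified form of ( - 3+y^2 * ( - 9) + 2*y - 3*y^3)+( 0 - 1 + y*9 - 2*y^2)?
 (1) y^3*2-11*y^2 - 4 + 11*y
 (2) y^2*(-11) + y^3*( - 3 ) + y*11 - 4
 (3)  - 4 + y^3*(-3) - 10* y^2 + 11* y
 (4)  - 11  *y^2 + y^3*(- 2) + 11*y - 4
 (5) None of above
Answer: 2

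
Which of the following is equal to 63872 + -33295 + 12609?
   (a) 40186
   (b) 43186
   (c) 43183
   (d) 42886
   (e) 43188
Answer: b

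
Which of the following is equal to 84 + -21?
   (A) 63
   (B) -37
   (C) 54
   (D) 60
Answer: A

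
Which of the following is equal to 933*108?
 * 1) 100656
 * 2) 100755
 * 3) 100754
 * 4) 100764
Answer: 4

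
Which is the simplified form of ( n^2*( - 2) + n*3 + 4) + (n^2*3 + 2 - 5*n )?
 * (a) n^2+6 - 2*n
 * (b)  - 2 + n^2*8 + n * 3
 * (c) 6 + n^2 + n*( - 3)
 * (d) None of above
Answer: a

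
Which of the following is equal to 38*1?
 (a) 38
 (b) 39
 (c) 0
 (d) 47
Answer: a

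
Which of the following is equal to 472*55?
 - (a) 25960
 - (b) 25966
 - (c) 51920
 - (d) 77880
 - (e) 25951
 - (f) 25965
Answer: a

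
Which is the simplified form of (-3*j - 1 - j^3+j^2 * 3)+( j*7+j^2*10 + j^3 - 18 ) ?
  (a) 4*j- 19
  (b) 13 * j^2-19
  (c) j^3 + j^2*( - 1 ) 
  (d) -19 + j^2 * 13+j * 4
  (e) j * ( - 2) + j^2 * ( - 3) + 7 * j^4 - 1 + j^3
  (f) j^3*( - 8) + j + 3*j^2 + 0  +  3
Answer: d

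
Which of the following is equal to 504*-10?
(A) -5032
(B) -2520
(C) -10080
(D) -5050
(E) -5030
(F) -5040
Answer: F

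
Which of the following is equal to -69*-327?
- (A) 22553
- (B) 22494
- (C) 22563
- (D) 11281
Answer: C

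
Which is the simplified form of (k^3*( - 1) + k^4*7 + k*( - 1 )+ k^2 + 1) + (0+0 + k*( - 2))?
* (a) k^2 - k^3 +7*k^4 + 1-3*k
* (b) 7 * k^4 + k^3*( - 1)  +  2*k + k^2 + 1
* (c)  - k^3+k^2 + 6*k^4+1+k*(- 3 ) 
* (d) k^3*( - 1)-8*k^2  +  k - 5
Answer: a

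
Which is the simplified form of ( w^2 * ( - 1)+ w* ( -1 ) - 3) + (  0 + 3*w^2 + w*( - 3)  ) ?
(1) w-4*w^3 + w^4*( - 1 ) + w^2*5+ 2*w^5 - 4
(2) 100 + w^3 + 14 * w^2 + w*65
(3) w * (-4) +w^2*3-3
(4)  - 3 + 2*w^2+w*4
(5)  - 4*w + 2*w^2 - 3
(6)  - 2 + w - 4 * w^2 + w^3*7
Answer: 5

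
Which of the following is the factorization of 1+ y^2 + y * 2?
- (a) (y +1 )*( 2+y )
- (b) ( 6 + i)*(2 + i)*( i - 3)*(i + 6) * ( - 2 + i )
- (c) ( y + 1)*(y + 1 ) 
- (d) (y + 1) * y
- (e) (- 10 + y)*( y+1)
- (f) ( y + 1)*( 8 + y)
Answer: c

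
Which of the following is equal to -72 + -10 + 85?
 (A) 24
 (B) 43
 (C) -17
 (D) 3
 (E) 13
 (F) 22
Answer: D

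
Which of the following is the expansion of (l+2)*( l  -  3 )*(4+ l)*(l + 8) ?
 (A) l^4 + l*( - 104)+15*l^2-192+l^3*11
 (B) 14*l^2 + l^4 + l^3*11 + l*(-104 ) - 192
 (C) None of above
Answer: B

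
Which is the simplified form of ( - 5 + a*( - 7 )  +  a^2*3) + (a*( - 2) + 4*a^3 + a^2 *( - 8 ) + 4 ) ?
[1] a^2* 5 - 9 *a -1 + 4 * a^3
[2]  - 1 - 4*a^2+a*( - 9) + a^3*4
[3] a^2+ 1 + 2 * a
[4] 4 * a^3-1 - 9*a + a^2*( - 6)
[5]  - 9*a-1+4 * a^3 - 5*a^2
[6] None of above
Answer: 5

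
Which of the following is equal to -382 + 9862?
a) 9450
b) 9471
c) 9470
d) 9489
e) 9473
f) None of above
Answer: f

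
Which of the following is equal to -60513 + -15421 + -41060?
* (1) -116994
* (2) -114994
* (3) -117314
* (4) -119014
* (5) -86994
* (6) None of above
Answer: 1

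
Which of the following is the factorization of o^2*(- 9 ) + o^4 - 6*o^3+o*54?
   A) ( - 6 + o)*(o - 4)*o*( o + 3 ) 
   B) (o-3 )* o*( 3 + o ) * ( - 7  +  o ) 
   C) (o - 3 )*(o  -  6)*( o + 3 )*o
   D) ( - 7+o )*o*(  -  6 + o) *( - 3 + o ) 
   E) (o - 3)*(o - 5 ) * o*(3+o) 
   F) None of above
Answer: C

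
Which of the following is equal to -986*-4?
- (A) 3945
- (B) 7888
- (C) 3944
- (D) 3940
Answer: C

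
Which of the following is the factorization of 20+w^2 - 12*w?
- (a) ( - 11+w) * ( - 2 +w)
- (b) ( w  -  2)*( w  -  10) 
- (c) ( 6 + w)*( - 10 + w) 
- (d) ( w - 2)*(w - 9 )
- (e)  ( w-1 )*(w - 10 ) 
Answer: b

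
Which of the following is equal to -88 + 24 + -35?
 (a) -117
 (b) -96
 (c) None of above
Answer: c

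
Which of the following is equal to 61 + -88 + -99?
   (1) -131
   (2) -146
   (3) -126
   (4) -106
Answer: 3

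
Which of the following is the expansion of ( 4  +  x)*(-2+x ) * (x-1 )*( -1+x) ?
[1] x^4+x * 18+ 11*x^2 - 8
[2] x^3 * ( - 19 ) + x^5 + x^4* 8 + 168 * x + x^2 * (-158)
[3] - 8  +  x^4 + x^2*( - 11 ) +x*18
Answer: 3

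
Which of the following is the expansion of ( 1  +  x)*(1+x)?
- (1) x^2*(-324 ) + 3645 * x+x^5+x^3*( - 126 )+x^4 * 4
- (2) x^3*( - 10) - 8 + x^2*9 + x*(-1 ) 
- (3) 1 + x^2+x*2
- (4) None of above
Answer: 3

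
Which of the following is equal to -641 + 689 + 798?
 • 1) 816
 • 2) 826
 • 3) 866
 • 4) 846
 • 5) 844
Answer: 4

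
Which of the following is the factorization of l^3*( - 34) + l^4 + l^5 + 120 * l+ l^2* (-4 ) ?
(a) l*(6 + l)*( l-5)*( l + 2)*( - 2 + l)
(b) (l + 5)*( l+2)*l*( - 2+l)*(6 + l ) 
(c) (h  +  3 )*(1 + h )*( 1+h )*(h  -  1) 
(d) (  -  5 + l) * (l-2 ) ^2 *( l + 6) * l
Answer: a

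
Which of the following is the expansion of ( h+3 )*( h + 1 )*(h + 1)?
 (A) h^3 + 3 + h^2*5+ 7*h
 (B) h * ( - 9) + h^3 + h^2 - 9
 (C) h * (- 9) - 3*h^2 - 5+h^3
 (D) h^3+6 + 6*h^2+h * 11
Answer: A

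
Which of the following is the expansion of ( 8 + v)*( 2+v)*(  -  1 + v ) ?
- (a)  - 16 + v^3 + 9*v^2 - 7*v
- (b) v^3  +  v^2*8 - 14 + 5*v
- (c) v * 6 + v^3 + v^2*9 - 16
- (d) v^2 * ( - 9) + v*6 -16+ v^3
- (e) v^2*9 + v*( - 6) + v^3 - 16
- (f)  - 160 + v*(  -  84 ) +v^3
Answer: c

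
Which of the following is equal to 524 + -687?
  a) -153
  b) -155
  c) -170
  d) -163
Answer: d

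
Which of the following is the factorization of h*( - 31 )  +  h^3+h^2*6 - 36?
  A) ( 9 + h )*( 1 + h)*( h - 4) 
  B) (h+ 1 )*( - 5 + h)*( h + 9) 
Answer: A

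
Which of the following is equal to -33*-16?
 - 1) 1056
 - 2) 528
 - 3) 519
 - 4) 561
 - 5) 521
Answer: 2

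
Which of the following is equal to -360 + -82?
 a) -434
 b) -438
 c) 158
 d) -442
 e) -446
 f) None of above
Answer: d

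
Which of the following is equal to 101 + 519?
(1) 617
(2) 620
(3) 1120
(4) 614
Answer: 2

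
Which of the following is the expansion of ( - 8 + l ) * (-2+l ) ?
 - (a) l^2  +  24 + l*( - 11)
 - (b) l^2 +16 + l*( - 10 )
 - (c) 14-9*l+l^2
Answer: b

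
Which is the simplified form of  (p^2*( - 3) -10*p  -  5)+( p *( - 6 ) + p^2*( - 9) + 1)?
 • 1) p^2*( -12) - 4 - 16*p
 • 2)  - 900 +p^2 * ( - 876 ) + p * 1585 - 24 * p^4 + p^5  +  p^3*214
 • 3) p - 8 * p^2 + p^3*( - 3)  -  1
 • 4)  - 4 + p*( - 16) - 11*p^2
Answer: 1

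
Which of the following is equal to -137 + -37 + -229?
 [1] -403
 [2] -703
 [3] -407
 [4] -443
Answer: 1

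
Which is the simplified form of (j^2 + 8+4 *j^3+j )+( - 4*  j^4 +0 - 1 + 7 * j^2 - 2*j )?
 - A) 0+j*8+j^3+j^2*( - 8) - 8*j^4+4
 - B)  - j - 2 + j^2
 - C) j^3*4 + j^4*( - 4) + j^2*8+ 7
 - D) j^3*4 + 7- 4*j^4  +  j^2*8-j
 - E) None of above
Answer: D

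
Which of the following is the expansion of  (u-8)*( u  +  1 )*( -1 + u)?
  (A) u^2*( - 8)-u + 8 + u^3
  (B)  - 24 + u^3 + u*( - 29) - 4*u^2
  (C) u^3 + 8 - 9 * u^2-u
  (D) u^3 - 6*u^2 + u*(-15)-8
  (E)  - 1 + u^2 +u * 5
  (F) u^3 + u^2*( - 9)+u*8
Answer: A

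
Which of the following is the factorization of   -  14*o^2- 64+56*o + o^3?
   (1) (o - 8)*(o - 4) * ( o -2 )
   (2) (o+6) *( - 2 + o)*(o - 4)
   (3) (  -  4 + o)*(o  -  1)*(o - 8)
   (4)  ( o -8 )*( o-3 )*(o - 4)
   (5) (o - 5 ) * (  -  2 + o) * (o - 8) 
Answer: 1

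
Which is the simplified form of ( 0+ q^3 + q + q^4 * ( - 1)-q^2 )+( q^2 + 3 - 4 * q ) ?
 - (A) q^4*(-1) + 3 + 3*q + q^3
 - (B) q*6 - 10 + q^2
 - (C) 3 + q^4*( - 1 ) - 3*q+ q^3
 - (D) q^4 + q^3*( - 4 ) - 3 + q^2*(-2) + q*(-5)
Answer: C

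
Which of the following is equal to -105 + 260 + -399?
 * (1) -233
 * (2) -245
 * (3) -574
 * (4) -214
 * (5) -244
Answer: 5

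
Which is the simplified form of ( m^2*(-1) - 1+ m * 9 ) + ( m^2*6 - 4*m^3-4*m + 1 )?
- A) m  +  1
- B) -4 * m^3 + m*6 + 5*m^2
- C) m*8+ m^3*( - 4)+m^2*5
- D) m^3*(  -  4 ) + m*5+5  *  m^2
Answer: D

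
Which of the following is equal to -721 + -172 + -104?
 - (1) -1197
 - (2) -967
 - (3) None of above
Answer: 3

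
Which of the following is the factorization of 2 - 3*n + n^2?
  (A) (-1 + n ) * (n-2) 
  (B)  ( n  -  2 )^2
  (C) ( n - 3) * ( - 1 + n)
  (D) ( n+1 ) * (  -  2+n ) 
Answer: A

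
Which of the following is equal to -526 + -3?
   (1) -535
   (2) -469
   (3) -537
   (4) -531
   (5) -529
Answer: 5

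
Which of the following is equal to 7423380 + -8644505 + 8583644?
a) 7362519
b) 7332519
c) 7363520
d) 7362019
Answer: a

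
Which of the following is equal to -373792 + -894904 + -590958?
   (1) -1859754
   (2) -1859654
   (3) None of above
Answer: 2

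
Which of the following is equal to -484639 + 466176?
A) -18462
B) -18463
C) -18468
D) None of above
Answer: B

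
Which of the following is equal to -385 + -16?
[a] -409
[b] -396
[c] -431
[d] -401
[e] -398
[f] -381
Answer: d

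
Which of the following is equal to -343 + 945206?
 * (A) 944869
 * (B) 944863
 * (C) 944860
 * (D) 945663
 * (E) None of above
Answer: B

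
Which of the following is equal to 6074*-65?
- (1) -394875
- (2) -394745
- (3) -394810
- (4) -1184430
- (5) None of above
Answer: 3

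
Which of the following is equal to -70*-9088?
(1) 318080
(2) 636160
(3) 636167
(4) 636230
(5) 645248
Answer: 2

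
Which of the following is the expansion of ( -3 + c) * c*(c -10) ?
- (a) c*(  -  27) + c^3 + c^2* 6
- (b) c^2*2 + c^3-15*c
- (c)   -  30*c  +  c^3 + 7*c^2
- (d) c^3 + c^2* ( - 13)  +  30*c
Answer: d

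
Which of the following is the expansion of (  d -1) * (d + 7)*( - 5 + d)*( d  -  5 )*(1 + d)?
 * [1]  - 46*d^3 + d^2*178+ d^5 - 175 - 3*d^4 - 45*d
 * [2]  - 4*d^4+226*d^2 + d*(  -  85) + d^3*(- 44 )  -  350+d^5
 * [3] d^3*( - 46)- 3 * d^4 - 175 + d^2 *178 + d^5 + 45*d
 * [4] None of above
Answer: 3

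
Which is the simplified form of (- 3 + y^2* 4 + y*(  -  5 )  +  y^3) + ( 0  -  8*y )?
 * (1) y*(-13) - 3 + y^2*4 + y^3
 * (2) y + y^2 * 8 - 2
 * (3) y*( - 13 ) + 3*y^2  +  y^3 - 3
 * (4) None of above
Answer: 1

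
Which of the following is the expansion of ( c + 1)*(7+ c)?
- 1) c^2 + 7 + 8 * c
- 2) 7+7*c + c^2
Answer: 1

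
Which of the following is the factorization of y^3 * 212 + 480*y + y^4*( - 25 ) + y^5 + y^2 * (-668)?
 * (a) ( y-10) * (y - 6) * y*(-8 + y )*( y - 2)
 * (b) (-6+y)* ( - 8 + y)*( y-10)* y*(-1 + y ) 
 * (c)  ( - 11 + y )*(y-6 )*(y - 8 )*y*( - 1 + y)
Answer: b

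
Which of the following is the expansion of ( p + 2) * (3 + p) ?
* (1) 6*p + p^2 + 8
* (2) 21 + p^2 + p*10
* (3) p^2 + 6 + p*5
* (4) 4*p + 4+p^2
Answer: 3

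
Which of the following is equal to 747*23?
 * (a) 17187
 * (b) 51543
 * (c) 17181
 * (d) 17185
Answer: c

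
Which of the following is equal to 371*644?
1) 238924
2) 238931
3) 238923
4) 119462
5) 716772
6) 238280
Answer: 1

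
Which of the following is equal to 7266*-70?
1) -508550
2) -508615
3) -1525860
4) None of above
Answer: 4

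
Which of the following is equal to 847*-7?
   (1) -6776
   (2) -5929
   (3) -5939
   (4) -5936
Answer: 2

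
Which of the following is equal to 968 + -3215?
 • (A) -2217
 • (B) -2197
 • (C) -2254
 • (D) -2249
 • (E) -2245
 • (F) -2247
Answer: F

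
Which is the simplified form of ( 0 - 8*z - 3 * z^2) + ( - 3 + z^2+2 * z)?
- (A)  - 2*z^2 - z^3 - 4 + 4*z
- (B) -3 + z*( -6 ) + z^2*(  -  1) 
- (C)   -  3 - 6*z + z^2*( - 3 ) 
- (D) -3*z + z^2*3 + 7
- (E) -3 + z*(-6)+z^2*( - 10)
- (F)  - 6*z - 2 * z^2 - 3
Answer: F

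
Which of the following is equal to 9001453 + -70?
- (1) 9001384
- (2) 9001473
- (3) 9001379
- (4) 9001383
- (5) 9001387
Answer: 4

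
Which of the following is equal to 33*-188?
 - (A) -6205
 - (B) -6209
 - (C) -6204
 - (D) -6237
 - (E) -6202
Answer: C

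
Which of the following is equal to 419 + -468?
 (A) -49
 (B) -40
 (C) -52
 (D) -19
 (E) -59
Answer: A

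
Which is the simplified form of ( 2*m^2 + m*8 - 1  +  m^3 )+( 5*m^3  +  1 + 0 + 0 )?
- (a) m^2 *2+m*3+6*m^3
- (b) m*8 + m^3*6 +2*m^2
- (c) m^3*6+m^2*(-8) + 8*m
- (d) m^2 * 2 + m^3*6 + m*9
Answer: b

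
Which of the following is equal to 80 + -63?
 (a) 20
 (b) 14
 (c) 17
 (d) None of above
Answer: c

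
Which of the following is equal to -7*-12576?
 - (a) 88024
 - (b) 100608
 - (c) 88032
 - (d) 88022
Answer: c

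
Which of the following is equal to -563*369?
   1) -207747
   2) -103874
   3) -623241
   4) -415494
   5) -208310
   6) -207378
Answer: 1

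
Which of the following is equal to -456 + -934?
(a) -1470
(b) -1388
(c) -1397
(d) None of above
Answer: d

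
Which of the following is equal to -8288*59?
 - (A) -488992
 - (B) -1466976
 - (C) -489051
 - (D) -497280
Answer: A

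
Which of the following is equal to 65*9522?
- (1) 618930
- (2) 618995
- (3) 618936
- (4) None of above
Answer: 1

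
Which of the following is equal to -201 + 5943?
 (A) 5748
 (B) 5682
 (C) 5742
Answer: C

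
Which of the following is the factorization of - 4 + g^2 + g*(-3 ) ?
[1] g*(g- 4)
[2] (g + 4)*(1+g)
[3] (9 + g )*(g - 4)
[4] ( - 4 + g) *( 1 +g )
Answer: 4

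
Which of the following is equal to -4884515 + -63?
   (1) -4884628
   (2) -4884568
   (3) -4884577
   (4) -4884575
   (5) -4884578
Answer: 5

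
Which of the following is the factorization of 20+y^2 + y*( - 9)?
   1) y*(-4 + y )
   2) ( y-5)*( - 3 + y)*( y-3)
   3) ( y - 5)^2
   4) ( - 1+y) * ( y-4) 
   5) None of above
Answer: 5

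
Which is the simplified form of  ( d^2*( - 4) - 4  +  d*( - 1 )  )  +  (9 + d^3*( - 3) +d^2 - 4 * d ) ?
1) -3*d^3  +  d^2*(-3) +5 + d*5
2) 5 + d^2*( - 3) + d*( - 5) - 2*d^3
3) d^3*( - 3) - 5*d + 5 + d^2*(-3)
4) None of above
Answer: 3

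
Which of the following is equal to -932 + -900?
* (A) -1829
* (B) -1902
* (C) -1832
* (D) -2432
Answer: C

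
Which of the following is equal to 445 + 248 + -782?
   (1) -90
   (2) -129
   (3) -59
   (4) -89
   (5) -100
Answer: 4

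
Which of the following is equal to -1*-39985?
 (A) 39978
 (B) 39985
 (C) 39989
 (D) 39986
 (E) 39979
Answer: B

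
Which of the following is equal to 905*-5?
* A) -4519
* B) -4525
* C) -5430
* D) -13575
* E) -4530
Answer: B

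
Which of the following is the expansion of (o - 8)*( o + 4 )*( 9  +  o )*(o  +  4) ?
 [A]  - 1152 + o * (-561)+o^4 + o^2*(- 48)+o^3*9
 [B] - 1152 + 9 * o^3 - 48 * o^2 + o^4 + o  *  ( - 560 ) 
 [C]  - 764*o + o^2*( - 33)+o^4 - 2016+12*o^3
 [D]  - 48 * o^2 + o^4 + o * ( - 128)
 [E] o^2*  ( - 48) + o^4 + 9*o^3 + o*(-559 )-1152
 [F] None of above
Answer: B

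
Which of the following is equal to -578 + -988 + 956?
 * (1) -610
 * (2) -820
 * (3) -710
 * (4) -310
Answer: 1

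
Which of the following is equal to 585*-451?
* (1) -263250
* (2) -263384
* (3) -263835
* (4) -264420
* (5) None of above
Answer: 3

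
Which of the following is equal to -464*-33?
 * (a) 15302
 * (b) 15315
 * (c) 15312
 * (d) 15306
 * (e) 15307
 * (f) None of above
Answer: c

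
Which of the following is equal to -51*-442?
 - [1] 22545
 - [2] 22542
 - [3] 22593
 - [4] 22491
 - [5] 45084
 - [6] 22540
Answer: 2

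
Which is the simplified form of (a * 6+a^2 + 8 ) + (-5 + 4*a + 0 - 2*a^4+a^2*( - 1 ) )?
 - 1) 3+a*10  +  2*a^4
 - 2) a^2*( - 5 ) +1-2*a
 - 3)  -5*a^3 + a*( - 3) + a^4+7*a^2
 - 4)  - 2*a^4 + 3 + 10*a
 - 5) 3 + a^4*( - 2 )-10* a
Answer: 4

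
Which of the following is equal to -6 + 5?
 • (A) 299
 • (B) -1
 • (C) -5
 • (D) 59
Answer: B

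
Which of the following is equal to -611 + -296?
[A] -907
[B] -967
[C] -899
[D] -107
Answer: A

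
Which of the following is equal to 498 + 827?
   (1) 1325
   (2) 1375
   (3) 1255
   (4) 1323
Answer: 1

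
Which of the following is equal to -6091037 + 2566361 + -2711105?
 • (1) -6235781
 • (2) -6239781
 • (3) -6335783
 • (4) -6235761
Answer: 1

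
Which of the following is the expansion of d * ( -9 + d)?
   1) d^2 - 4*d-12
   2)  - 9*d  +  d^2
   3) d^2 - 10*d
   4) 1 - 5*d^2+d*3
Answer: 2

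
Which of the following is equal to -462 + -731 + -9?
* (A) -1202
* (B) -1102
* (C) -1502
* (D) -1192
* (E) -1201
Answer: A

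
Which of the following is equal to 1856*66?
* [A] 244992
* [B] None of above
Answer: B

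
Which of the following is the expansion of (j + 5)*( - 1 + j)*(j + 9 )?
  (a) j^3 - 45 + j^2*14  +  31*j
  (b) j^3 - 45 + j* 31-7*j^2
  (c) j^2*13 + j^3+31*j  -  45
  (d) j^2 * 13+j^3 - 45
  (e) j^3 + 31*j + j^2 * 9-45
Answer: c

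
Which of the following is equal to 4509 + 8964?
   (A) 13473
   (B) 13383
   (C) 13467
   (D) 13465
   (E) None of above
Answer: A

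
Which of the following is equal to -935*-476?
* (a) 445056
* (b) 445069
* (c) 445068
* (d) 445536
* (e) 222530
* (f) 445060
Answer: f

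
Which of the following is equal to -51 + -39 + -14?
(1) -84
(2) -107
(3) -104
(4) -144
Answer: 3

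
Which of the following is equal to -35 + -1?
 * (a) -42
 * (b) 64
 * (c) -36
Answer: c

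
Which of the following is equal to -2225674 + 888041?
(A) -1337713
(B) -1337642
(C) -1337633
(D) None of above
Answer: C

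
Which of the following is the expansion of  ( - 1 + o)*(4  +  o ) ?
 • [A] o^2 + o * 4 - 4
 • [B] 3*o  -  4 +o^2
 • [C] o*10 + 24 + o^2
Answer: B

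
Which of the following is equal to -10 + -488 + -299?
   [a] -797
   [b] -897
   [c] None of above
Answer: a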